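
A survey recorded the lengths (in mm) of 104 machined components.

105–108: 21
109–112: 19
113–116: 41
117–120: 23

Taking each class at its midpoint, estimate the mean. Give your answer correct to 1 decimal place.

113.0

Midpoints: 106.5, 110.5, 114.5, 118.5
Σfm = 21×106.5 + 19×110.5 + 41×114.5 + 23×118.5 = 11756
n = Σf = 104
Mean = 11756 / 104 = 113.0385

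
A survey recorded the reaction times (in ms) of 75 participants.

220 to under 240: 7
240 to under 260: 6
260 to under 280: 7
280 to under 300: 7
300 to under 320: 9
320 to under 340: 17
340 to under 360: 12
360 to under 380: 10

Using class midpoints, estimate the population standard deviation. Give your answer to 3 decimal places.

Midpoints: 230, 250, 270, 290, 310, 330, 350, 370
n = 75, Σfm = 23330, mean = 311.0667
Σfm² = 7399500
Σf(m − x̄)² = Σfm² − (Σfm)²/n = 7399500 − 23330²/75 = 142314.6667
Population variance = 142314.6667 / 75 = 1897.5289
Standard deviation = √1897.5289 = 43.5606

43.561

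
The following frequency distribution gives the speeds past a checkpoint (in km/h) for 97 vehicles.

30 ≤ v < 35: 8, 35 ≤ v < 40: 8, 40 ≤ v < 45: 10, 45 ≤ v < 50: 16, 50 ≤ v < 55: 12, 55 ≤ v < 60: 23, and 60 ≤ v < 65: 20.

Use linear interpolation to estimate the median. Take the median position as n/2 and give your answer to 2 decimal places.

Cumulative frequencies: 8, 16, 26, 42, 54, 77, 97
n = 97; position = n/2 = 48.5.
This falls in the class 50 ≤ v < 55: L = 50, F = 42, f = 12, h = 5.
Median ≈ 50 + ((48.5 − 42) / 12) × 5 = 52.7083

52.71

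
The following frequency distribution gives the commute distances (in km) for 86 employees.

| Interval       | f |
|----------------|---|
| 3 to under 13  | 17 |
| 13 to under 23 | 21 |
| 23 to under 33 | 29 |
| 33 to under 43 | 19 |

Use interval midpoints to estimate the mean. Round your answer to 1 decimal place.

23.8

Midpoints: 8, 18, 28, 38
Σfm = 17×8 + 21×18 + 29×28 + 19×38 = 2048
n = Σf = 86
Mean = 2048 / 86 = 23.8140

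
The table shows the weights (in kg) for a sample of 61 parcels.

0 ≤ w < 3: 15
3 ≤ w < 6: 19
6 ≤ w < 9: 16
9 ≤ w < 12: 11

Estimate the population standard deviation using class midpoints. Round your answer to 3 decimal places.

Midpoints: 1.5, 4.5, 7.5, 10.5
n = 61, Σfm = 343.5, mean = 5.6311
Σfm² = 2531.25
Σf(m − x̄)² = Σfm² − (Σfm)²/n = 2531.25 − 343.5²/61 = 596.9508
Population variance = 596.9508 / 61 = 9.7861
Standard deviation = √9.7861 = 3.1283

3.128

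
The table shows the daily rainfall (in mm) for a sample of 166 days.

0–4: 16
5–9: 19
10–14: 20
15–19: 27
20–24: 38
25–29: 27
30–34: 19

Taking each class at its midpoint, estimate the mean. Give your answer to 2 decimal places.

Midpoints: 2, 7, 12, 17, 22, 27, 32
Σfm = 16×2 + 19×7 + 20×12 + 27×17 + 38×22 + 27×27 + 19×32 = 3037
n = Σf = 166
Mean = 3037 / 166 = 18.2952

18.30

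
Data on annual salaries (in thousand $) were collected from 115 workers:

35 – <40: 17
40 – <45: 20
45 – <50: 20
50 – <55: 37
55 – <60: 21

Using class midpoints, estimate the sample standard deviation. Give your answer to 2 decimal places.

6.68

Midpoints: 37.5, 42.5, 47.5, 52.5, 57.5
n = 115, Σfm = 5587.5, mean = 48.5870
Σfm² = 276568.75
Σf(m − x̄)² = Σfm² − (Σfm)²/n = 276568.75 − 5587.5²/115 = 5089.1304
Sample variance = 5089.1304 / 114 = 44.6415
Standard deviation = √44.6415 = 6.6814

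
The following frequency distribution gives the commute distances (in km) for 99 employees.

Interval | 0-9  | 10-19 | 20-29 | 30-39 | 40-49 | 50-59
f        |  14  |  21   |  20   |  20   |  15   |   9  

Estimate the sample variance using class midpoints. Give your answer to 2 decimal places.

234.78

Midpoints: 4.5, 14.5, 24.5, 34.5, 44.5, 54.5
n = 99, Σfm = 2705.5, mean = 27.3283
Σfm² = 96944.75
Σf(m − x̄)² = Σfm² − (Σfm)²/n = 96944.75 − 2705.5²/99 = 23008.0808
Sample variance = 23008.0808 / 98 = 234.7763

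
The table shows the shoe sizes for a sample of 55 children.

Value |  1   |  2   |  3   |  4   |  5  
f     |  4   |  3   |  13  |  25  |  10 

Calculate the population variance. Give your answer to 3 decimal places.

1.145

Values: 1, 2, 3, 4, 5
n = 55, Σfx = 199, mean = 3.6182
Σfx² = 783
Σf(x − x̄)² = Σfx² − (Σfx)²/n = 783 − 199²/55 = 62.9818
Population variance = 62.9818 / 55 = 1.1451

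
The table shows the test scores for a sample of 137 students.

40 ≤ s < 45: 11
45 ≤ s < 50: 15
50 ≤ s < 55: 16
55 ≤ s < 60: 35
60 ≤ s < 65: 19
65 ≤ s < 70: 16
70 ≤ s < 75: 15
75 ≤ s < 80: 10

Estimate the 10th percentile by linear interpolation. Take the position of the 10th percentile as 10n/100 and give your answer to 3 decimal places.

Cumulative frequencies: 11, 26, 42, 77, 96, 112, 127, 137
n = 137; position = 10n/100 = 13.7.
This falls in the class 45 ≤ s < 50: L = 45, F = 11, f = 15, h = 5.
10th percentile ≈ 45 + ((13.7 − 11) / 15) × 5 = 45.9000

45.900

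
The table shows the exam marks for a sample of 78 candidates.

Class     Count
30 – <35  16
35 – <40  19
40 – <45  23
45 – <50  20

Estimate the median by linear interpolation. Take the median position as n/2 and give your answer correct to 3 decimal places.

40.870

Cumulative frequencies: 16, 35, 58, 78
n = 78; position = n/2 = 39.
This falls in the class 40 – <45: L = 40, F = 35, f = 23, h = 5.
Median ≈ 40 + ((39 − 35) / 23) × 5 = 40.8696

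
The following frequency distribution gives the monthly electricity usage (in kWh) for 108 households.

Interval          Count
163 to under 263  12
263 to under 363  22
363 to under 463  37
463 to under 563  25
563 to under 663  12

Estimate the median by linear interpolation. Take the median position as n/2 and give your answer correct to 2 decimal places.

417.05

Cumulative frequencies: 12, 34, 71, 96, 108
n = 108; position = n/2 = 54.
This falls in the class 363 to under 463: L = 363, F = 34, f = 37, h = 100.
Median ≈ 363 + ((54 − 34) / 37) × 100 = 417.0541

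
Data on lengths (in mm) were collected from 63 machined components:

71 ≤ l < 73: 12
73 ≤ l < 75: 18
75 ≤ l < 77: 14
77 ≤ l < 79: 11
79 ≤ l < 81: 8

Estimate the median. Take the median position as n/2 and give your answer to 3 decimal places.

Cumulative frequencies: 12, 30, 44, 55, 63
n = 63; position = n/2 = 31.5.
This falls in the class 75 ≤ l < 77: L = 75, F = 30, f = 14, h = 2.
Median ≈ 75 + ((31.5 − 30) / 14) × 2 = 75.2143

75.214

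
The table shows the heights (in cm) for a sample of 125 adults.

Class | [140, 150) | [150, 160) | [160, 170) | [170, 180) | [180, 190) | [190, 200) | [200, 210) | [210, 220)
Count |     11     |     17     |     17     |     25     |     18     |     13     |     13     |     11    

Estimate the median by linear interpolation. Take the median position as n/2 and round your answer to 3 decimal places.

Cumulative frequencies: 11, 28, 45, 70, 88, 101, 114, 125
n = 125; position = n/2 = 62.5.
This falls in the class [170, 180): L = 170, F = 45, f = 25, h = 10.
Median ≈ 170 + ((62.5 − 45) / 25) × 10 = 177.0000

177.000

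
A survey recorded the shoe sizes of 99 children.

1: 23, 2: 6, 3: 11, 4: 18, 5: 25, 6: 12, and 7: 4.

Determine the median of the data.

4

Cumulative frequencies: 23, 29, 40, 58, 83, 95, 99
n = 99, so the median is the value in position (n+1)/2 = 50.
Position 50 falls at value 4.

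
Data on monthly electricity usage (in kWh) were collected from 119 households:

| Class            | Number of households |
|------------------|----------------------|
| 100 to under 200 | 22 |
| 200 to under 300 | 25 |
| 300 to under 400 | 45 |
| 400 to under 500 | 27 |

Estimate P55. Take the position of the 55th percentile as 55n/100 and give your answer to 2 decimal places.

341.00

Cumulative frequencies: 22, 47, 92, 119
n = 119; position = 55n/100 = 65.45.
This falls in the class 300 to under 400: L = 300, F = 47, f = 45, h = 100.
55th percentile ≈ 300 + ((65.45 − 47) / 45) × 100 = 341.0000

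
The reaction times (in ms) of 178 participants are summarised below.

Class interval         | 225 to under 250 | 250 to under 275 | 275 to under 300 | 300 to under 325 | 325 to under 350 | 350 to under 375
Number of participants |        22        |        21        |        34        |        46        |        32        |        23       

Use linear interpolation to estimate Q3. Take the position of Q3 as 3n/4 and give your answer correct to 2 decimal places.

Cumulative frequencies: 22, 43, 77, 123, 155, 178
n = 178; position = 3n/4 = 133.5.
This falls in the class 325 to under 350: L = 325, F = 123, f = 32, h = 25.
Upper quartile ≈ 325 + ((133.5 − 123) / 32) × 25 = 333.2031

333.20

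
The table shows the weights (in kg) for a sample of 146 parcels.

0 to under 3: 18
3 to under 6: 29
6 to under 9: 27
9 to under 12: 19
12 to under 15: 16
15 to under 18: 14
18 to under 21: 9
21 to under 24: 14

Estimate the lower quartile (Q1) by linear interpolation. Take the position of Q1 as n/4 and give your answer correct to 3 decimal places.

Cumulative frequencies: 18, 47, 74, 93, 109, 123, 132, 146
n = 146; position = n/4 = 36.5.
This falls in the class 3 to under 6: L = 3, F = 18, f = 29, h = 3.
Lower quartile ≈ 3 + ((36.5 − 18) / 29) × 3 = 4.9138

4.914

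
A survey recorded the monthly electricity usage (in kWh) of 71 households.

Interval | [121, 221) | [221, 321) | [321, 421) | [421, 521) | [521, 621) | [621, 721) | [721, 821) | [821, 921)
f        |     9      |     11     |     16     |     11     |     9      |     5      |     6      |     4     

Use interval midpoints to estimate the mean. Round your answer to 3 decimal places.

454.099

Midpoints: 171, 271, 371, 471, 571, 671, 771, 871
Σfm = 9×171 + 11×271 + 16×371 + 11×471 + 9×571 + 5×671 + 6×771 + 4×871 = 32241
n = Σf = 71
Mean = 32241 / 71 = 454.0986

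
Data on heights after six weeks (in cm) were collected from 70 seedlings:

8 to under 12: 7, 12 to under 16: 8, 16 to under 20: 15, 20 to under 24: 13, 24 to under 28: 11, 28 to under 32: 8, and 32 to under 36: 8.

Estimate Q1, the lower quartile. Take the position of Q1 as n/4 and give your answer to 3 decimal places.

Cumulative frequencies: 7, 15, 30, 43, 54, 62, 70
n = 70; position = n/4 = 17.5.
This falls in the class 16 to under 20: L = 16, F = 15, f = 15, h = 4.
Lower quartile ≈ 16 + ((17.5 − 15) / 15) × 4 = 16.6667

16.667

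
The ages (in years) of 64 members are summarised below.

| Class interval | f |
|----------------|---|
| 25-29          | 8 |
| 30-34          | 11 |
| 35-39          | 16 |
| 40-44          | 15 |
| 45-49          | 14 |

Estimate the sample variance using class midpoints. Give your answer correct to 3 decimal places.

43.651

Midpoints: 27, 32, 37, 42, 47
n = 64, Σfm = 2448, mean = 38.2500
Σfm² = 96386
Σf(m − x̄)² = Σfm² − (Σfm)²/n = 96386 − 2448²/64 = 2750.0000
Sample variance = 2750.0000 / 63 = 43.6508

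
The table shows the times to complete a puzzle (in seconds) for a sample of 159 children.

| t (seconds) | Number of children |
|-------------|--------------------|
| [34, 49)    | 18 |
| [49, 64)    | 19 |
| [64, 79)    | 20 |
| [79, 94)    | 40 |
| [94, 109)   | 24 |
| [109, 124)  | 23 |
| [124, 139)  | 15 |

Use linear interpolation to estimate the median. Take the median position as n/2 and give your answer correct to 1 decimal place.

87.4

Cumulative frequencies: 18, 37, 57, 97, 121, 144, 159
n = 159; position = n/2 = 79.5.
This falls in the class [79, 94): L = 79, F = 57, f = 40, h = 15.
Median ≈ 79 + ((79.5 − 57) / 40) × 15 = 87.4375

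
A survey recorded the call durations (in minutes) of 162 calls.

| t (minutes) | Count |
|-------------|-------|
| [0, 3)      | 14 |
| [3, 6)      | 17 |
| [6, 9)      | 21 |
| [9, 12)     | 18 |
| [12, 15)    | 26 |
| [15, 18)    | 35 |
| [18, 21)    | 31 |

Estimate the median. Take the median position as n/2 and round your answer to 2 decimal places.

Cumulative frequencies: 14, 31, 52, 70, 96, 131, 162
n = 162; position = n/2 = 81.
This falls in the class [12, 15): L = 12, F = 70, f = 26, h = 3.
Median ≈ 12 + ((81 − 70) / 26) × 3 = 13.2692

13.27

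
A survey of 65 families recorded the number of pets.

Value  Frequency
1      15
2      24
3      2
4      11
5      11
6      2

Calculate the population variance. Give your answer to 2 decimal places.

2.36

Values: 1, 2, 3, 4, 5, 6
n = 65, Σfx = 180, mean = 2.7692
Σfx² = 652
Σf(x − x̄)² = Σfx² − (Σfx)²/n = 652 − 180²/65 = 153.5385
Population variance = 153.5385 / 65 = 2.3621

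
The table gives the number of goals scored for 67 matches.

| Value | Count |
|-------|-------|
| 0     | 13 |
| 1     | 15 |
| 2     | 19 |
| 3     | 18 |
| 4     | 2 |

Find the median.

Cumulative frequencies: 13, 28, 47, 65, 67
n = 67, so the median is the value in position (n+1)/2 = 34.
Position 34 falls at value 2.

2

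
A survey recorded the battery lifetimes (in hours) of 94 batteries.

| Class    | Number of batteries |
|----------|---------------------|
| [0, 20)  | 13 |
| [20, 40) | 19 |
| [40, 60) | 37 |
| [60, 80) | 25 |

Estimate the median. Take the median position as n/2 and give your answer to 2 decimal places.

Cumulative frequencies: 13, 32, 69, 94
n = 94; position = n/2 = 47.
This falls in the class [40, 60): L = 40, F = 32, f = 37, h = 20.
Median ≈ 40 + ((47 − 32) / 37) × 20 = 48.1081

48.11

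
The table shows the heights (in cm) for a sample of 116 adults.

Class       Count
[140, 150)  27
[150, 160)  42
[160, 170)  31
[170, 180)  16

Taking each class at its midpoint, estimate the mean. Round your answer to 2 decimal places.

158.10

Midpoints: 145, 155, 165, 175
Σfm = 27×145 + 42×155 + 31×165 + 16×175 = 18340
n = Σf = 116
Mean = 18340 / 116 = 158.1034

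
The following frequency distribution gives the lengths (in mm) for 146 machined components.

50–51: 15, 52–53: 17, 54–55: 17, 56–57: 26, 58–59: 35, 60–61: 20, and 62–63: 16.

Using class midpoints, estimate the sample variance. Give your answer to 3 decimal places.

13.076

Midpoints: 50.5, 52.5, 54.5, 56.5, 58.5, 60.5, 62.5
n = 146, Σfm = 8303, mean = 56.8699
Σfm² = 474086.5
Σf(m − x̄)² = Σfm² − (Σfm)²/n = 474086.5 − 8303²/146 = 1896.0274
Sample variance = 1896.0274 / 145 = 13.0761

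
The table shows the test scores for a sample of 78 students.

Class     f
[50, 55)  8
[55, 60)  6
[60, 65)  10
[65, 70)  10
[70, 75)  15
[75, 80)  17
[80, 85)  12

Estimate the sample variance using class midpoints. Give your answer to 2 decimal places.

90.10

Midpoints: 52.5, 57.5, 62.5, 67.5, 72.5, 77.5, 82.5
n = 78, Σfm = 5460, mean = 70.0000
Σfm² = 389137.5
Σf(m − x̄)² = Σfm² − (Σfm)²/n = 389137.5 − 5460²/78 = 6937.5000
Sample variance = 6937.5000 / 77 = 90.0974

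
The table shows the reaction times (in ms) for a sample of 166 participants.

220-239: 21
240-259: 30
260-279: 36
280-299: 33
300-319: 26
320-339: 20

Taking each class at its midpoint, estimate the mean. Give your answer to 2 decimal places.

Midpoints: 229.5, 249.5, 269.5, 289.5, 309.5, 329.5
Σfm = 21×229.5 + 30×249.5 + 36×269.5 + 33×289.5 + 26×309.5 + 20×329.5 = 46197
n = Σf = 166
Mean = 46197 / 166 = 278.2952

278.30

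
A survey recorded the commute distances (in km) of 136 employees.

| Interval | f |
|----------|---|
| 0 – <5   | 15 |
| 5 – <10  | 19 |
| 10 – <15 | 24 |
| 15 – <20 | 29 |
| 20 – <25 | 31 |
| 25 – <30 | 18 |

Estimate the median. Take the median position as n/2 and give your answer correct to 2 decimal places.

16.72

Cumulative frequencies: 15, 34, 58, 87, 118, 136
n = 136; position = n/2 = 68.
This falls in the class 15 – <20: L = 15, F = 58, f = 29, h = 5.
Median ≈ 15 + ((68 − 58) / 29) × 5 = 16.7241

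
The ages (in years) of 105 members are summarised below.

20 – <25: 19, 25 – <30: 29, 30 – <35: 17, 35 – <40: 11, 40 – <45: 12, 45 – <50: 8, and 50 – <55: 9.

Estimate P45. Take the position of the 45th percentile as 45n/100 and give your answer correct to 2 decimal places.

29.87

Cumulative frequencies: 19, 48, 65, 76, 88, 96, 105
n = 105; position = 45n/100 = 47.25.
This falls in the class 25 – <30: L = 25, F = 19, f = 29, h = 5.
45th percentile ≈ 25 + ((47.25 − 19) / 29) × 5 = 29.8707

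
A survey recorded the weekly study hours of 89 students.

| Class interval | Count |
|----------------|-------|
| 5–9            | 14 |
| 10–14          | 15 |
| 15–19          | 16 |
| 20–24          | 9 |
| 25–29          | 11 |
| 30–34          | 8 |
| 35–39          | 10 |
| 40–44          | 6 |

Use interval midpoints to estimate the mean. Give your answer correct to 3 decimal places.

Midpoints: 7, 12, 17, 22, 27, 32, 37, 42
Σfm = 14×7 + 15×12 + 16×17 + 9×22 + 11×27 + 8×32 + 10×37 + 6×42 = 1923
n = Σf = 89
Mean = 1923 / 89 = 21.6067

21.607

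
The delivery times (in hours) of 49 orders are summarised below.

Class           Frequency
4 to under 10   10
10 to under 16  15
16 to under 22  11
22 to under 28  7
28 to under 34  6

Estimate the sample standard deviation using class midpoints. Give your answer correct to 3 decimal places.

7.783

Midpoints: 7, 13, 19, 25, 31
n = 49, Σfm = 835, mean = 17.0408
Σfm² = 17137
Σf(m − x̄)² = Σfm² − (Σfm)²/n = 17137 − 835²/49 = 2907.9184
Sample variance = 2907.9184 / 48 = 60.5816
Standard deviation = √60.5816 = 7.7834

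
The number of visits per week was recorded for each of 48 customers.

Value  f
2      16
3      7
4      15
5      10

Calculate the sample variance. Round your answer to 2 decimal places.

Values: 2, 3, 4, 5
n = 48, Σfx = 163, mean = 3.3958
Σfx² = 617
Σf(x − x̄)² = Σfx² − (Σfx)²/n = 617 − 163²/48 = 63.4792
Sample variance = 63.4792 / 47 = 1.3506

1.35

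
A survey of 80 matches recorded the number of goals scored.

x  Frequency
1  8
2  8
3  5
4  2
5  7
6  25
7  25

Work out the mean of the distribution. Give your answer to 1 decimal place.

Values: 1, 2, 3, 4, 5, 6, 7
Σfx = 8×1 + 8×2 + 5×3 + 2×4 + 7×5 + 25×6 + 25×7 = 407
n = Σf = 80
Mean = 407 / 80 = 5.0875

5.1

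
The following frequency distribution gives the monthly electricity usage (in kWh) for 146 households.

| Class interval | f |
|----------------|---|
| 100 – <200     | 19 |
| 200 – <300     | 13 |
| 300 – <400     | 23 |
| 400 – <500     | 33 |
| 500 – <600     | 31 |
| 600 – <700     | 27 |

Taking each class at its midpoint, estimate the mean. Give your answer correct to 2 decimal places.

Midpoints: 150, 250, 350, 450, 550, 650
Σfm = 19×150 + 13×250 + 23×350 + 33×450 + 31×550 + 27×650 = 63600
n = Σf = 146
Mean = 63600 / 146 = 435.6164

435.62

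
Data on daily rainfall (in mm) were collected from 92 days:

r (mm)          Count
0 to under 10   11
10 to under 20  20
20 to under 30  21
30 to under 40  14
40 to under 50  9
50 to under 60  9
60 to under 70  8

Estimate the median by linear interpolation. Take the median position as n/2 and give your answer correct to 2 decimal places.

27.14

Cumulative frequencies: 11, 31, 52, 66, 75, 84, 92
n = 92; position = n/2 = 46.
This falls in the class 20 to under 30: L = 20, F = 31, f = 21, h = 10.
Median ≈ 20 + ((46 − 31) / 21) × 10 = 27.1429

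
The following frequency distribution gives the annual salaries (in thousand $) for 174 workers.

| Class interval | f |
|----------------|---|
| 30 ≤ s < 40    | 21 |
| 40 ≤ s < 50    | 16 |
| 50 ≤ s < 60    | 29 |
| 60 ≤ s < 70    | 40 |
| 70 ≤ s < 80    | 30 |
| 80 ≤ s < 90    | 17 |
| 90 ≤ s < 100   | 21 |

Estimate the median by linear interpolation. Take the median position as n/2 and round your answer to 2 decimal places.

Cumulative frequencies: 21, 37, 66, 106, 136, 153, 174
n = 174; position = n/2 = 87.
This falls in the class 60 ≤ s < 70: L = 60, F = 66, f = 40, h = 10.
Median ≈ 60 + ((87 − 66) / 40) × 10 = 65.2500

65.25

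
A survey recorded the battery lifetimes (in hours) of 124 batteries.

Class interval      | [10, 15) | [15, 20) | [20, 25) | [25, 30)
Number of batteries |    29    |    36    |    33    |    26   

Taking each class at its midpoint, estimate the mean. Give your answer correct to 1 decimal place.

Midpoints: 12.5, 17.5, 22.5, 27.5
Σfm = 29×12.5 + 36×17.5 + 33×22.5 + 26×27.5 = 2450
n = Σf = 124
Mean = 2450 / 124 = 19.7581

19.8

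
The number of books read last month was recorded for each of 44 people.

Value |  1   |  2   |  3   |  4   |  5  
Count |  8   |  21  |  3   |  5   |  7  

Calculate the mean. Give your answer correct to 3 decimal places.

2.591

Values: 1, 2, 3, 4, 5
Σfx = 8×1 + 21×2 + 3×3 + 5×4 + 7×5 = 114
n = Σf = 44
Mean = 114 / 44 = 2.5909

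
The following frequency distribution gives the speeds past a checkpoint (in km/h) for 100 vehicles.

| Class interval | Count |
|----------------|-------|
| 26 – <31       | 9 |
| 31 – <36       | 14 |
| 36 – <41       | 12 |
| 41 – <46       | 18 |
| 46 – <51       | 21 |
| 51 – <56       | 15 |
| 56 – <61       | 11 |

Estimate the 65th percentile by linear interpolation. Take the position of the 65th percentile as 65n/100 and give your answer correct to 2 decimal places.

48.86

Cumulative frequencies: 9, 23, 35, 53, 74, 89, 100
n = 100; position = 65n/100 = 65.
This falls in the class 46 – <51: L = 46, F = 53, f = 21, h = 5.
65th percentile ≈ 46 + ((65 − 53) / 21) × 5 = 48.8571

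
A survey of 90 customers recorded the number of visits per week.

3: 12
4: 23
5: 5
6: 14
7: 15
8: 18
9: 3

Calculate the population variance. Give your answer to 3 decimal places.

Values: 3, 4, 5, 6, 7, 8, 9
n = 90, Σfx = 513, mean = 5.7000
Σfx² = 3235
Σf(x − x̄)² = Σfx² − (Σfx)²/n = 3235 − 513²/90 = 310.9000
Population variance = 310.9000 / 90 = 3.4544

3.454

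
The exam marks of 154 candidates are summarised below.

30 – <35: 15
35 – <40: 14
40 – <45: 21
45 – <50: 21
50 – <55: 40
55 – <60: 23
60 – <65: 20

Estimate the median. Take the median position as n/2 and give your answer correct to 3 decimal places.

50.750

Cumulative frequencies: 15, 29, 50, 71, 111, 134, 154
n = 154; position = n/2 = 77.
This falls in the class 50 – <55: L = 50, F = 71, f = 40, h = 5.
Median ≈ 50 + ((77 − 71) / 40) × 5 = 50.7500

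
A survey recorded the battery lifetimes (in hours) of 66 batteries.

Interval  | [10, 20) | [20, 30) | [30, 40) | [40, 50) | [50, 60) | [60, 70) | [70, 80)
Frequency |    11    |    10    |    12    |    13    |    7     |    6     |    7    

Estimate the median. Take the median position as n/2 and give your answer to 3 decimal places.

Cumulative frequencies: 11, 21, 33, 46, 53, 59, 66
n = 66; position = n/2 = 33.
This falls in the class [30, 40): L = 30, F = 21, f = 12, h = 10.
Median ≈ 30 + ((33 − 21) / 12) × 10 = 40.0000

40.000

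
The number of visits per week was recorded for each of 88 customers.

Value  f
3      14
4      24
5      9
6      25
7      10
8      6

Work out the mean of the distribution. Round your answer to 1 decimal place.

5.1

Values: 3, 4, 5, 6, 7, 8
Σfx = 14×3 + 24×4 + 9×5 + 25×6 + 10×7 + 6×8 = 451
n = Σf = 88
Mean = 451 / 88 = 5.1250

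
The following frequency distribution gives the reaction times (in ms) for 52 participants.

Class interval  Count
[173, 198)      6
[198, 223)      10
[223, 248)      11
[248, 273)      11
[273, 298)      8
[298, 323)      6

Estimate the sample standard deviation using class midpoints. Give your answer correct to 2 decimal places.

Midpoints: 185.5, 210.5, 235.5, 260.5, 285.5, 310.5
n = 52, Σfm = 12821, mean = 246.5577
Σfm² = 3236633
Σf(m − x̄)² = Σfm² − (Σfm)²/n = 3236633 − 12821²/52 = 75516.8269
Sample variance = 75516.8269 / 51 = 1480.7221
Standard deviation = √1480.7221 = 38.4802

38.48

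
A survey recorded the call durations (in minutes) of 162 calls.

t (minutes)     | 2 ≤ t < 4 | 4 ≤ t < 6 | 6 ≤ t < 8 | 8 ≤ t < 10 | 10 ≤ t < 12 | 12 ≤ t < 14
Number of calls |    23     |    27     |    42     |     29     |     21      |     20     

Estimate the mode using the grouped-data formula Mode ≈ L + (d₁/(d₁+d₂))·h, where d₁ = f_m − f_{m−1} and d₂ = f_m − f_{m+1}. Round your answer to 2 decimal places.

Modal class: 6 ≤ t < 8 (highest frequency 42).
d₁ = 42 − 27 = 15, d₂ = 42 − 29 = 13
Mode ≈ 6 + (15/(15+13)) × 2 = 6 + 1.0714 = 7.0714

7.07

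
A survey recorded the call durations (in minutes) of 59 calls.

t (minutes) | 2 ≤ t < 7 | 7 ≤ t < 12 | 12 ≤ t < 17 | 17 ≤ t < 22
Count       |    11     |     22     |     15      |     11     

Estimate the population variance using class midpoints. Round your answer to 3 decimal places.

24.806

Midpoints: 4.5, 9.5, 14.5, 19.5
n = 59, Σfm = 690.5, mean = 11.7034
Σfm² = 9544.75
Σf(m − x̄)² = Σfm² − (Σfm)²/n = 9544.75 − 690.5²/59 = 1463.5593
Population variance = 1463.5593 / 59 = 24.8061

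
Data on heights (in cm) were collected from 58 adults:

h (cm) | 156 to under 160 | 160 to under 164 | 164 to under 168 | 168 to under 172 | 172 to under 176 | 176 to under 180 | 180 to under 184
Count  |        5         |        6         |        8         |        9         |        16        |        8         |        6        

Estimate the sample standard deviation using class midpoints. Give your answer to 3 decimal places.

7.011

Midpoints: 158, 162, 166, 170, 174, 178, 182
n = 58, Σfm = 9920, mean = 171.0345
Σfm² = 1699464
Σf(m − x̄)² = Σfm² − (Σfm)²/n = 1699464 − 9920²/58 = 2801.9310
Sample variance = 2801.9310 / 57 = 49.1567
Standard deviation = √49.1567 = 7.0112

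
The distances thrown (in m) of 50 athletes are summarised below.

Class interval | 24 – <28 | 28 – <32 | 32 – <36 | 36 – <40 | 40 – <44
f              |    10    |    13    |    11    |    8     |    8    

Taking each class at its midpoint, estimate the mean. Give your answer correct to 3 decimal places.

Midpoints: 26, 30, 34, 38, 42
Σfm = 10×26 + 13×30 + 11×34 + 8×38 + 8×42 = 1664
n = Σf = 50
Mean = 1664 / 50 = 33.2800

33.280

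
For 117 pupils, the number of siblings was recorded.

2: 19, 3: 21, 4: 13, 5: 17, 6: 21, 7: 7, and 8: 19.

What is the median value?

5

Cumulative frequencies: 19, 40, 53, 70, 91, 98, 117
n = 117, so the median is the value in position (n+1)/2 = 59.
Position 59 falls at value 5.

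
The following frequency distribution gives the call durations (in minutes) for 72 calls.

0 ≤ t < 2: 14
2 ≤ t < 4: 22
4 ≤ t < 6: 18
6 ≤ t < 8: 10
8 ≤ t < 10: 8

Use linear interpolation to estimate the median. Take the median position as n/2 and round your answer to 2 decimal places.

4.00

Cumulative frequencies: 14, 36, 54, 64, 72
n = 72; position = n/2 = 36.
This falls in the class 2 ≤ t < 4: L = 2, F = 14, f = 22, h = 2.
Median ≈ 2 + ((36 − 14) / 22) × 2 = 4.0000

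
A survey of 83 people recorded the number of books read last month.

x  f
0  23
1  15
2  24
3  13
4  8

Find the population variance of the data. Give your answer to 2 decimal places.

1.68

Values: 0, 1, 2, 3, 4
n = 83, Σfx = 134, mean = 1.6145
Σfx² = 356
Σf(x − x̄)² = Σfx² − (Σfx)²/n = 356 − 134²/83 = 139.6627
Population variance = 139.6627 / 83 = 1.6827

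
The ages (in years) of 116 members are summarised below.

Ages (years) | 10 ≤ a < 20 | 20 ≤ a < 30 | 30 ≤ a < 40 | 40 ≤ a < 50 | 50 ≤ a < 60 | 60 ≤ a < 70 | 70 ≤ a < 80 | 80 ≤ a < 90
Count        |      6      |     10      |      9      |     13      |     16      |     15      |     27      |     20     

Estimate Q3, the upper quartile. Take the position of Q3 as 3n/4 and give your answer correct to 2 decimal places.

Cumulative frequencies: 6, 16, 25, 38, 54, 69, 96, 116
n = 116; position = 3n/4 = 87.
This falls in the class 70 ≤ a < 80: L = 70, F = 69, f = 27, h = 10.
Upper quartile ≈ 70 + ((87 − 69) / 27) × 10 = 76.6667

76.67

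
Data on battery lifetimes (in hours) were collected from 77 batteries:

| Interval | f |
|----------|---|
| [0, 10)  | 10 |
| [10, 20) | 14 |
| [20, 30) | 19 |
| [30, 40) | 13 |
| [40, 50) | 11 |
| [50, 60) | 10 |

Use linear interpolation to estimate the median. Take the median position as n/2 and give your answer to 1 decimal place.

27.6

Cumulative frequencies: 10, 24, 43, 56, 67, 77
n = 77; position = n/2 = 38.5.
This falls in the class [20, 30): L = 20, F = 24, f = 19, h = 10.
Median ≈ 20 + ((38.5 − 24) / 19) × 10 = 27.6316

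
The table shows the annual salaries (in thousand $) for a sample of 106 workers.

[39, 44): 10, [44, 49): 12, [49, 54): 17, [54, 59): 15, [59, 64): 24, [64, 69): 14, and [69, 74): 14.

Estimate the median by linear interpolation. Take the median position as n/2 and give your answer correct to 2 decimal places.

Cumulative frequencies: 10, 22, 39, 54, 78, 92, 106
n = 106; position = n/2 = 53.
This falls in the class [54, 59): L = 54, F = 39, f = 15, h = 5.
Median ≈ 54 + ((53 − 39) / 15) × 5 = 58.6667

58.67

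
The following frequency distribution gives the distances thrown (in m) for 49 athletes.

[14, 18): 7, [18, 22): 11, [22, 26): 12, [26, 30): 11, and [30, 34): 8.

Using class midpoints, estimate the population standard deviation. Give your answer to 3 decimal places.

Midpoints: 16, 20, 24, 28, 32
n = 49, Σfm = 1184, mean = 24.1633
Σfm² = 29920
Σf(m − x̄)² = Σfm² − (Σfm)²/n = 29920 − 1184²/49 = 1310.6939
Population variance = 1310.6939 / 49 = 26.7489
Standard deviation = √26.7489 = 5.1719

5.172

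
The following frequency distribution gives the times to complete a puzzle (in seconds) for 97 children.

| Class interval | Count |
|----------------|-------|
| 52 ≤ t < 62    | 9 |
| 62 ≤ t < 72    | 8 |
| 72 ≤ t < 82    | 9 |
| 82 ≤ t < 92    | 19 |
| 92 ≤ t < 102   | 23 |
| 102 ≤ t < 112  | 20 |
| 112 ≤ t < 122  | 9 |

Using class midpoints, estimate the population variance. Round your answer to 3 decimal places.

300.117

Midpoints: 57, 67, 77, 87, 97, 107, 117
n = 97, Σfm = 8819, mean = 90.9175
Σfm² = 830913
Σf(m − x̄)² = Σfm² − (Σfm)²/n = 830913 − 8819²/97 = 29111.3402
Population variance = 29111.3402 / 97 = 300.1169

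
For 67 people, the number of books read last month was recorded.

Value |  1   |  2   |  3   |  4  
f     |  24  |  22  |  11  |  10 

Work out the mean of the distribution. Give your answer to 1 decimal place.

2.1

Values: 1, 2, 3, 4
Σfx = 24×1 + 22×2 + 11×3 + 10×4 = 141
n = Σf = 67
Mean = 141 / 67 = 2.1045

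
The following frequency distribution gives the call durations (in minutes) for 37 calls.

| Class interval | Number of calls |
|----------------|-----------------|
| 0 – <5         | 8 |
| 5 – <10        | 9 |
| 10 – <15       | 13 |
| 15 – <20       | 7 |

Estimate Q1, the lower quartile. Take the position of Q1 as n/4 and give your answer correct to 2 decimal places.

5.69

Cumulative frequencies: 8, 17, 30, 37
n = 37; position = n/4 = 9.25.
This falls in the class 5 – <10: L = 5, F = 8, f = 9, h = 5.
Lower quartile ≈ 5 + ((9.25 − 8) / 9) × 5 = 5.6944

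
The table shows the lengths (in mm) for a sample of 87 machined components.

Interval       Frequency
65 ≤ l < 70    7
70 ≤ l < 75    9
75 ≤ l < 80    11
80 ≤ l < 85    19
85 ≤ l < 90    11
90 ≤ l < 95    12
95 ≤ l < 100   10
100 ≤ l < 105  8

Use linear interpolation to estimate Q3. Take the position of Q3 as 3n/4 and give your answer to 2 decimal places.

93.44

Cumulative frequencies: 7, 16, 27, 46, 57, 69, 79, 87
n = 87; position = 3n/4 = 65.25.
This falls in the class 90 ≤ l < 95: L = 90, F = 57, f = 12, h = 5.
Upper quartile ≈ 90 + ((65.25 − 57) / 12) × 5 = 93.4375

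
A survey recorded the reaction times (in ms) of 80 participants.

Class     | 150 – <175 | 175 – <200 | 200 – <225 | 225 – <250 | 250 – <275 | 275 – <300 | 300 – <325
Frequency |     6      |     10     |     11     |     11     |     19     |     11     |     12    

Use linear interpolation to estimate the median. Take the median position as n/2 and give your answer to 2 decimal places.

252.63

Cumulative frequencies: 6, 16, 27, 38, 57, 68, 80
n = 80; position = n/2 = 40.
This falls in the class 250 – <275: L = 250, F = 38, f = 19, h = 25.
Median ≈ 250 + ((40 − 38) / 19) × 25 = 252.6316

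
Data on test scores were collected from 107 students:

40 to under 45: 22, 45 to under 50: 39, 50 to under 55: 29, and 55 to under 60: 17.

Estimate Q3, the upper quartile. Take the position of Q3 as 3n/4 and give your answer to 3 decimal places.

53.319

Cumulative frequencies: 22, 61, 90, 107
n = 107; position = 3n/4 = 80.25.
This falls in the class 50 to under 55: L = 50, F = 61, f = 29, h = 5.
Upper quartile ≈ 50 + ((80.25 − 61) / 29) × 5 = 53.3190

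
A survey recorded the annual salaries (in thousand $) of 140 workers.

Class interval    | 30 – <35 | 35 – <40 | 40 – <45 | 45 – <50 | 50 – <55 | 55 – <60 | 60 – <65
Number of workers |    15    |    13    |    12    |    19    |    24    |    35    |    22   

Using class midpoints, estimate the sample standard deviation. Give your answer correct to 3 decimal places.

Midpoints: 32.5, 37.5, 42.5, 47.5, 52.5, 57.5, 62.5
n = 140, Σfm = 7035, mean = 50.2500
Σfm² = 366475
Σf(m − x̄)² = Σfm² − (Σfm)²/n = 366475 − 7035²/140 = 12966.2500
Sample variance = 12966.2500 / 139 = 93.2824
Standard deviation = √93.2824 = 9.6583

9.658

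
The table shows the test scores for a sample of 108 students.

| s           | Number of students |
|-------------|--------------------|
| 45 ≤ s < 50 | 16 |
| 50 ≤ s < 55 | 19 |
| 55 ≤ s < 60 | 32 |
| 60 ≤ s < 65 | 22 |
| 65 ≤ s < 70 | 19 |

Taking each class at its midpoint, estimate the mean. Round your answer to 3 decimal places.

57.917

Midpoints: 47.5, 52.5, 57.5, 62.5, 67.5
Σfm = 16×47.5 + 19×52.5 + 32×57.5 + 22×62.5 + 19×67.5 = 6255
n = Σf = 108
Mean = 6255 / 108 = 57.9167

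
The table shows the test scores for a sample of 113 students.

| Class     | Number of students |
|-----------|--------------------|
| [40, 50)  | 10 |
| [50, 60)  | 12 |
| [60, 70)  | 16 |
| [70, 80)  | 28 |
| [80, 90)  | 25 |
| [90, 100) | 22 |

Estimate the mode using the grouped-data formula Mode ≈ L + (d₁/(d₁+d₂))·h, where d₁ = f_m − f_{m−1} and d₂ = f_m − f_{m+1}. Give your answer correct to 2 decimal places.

Modal class: [70, 80) (highest frequency 28).
d₁ = 28 − 16 = 12, d₂ = 28 − 25 = 3
Mode ≈ 70 + (12/(12+3)) × 10 = 70 + 8.0000 = 78.0000

78.00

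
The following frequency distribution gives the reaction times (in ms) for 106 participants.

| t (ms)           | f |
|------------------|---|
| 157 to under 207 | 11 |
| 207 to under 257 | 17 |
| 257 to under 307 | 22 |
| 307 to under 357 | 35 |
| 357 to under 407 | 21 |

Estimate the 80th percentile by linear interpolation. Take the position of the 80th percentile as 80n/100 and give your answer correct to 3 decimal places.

Cumulative frequencies: 11, 28, 50, 85, 106
n = 106; position = 80n/100 = 84.8.
This falls in the class 307 to under 357: L = 307, F = 50, f = 35, h = 50.
80th percentile ≈ 307 + ((84.8 − 50) / 35) × 50 = 356.7143

356.714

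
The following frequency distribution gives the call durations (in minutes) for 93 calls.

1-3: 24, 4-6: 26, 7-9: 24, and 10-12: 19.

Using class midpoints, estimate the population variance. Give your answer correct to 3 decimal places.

Midpoints: 2, 5, 8, 11
n = 93, Σfm = 579, mean = 6.2258
Σfm² = 4581
Σf(m − x̄)² = Σfm² − (Σfm)²/n = 4581 − 579²/93 = 976.2581
Population variance = 976.2581 / 93 = 10.4974

10.497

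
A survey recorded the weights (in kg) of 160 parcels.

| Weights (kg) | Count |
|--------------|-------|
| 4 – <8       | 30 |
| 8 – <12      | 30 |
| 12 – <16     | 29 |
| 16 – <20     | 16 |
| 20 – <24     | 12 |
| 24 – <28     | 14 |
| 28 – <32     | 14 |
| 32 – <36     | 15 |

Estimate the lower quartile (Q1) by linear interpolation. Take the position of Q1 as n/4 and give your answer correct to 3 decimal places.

Cumulative frequencies: 30, 60, 89, 105, 117, 131, 145, 160
n = 160; position = n/4 = 40.
This falls in the class 8 – <12: L = 8, F = 30, f = 30, h = 4.
Lower quartile ≈ 8 + ((40 − 30) / 30) × 4 = 9.3333

9.333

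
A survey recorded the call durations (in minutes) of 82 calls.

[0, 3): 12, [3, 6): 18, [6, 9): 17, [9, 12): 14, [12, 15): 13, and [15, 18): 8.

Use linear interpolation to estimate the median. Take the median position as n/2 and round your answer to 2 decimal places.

7.94

Cumulative frequencies: 12, 30, 47, 61, 74, 82
n = 82; position = n/2 = 41.
This falls in the class [6, 9): L = 6, F = 30, f = 17, h = 3.
Median ≈ 6 + ((41 − 30) / 17) × 3 = 7.9412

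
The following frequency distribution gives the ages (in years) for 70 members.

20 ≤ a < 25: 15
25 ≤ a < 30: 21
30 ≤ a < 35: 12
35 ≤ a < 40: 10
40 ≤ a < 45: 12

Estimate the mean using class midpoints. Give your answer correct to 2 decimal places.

31.29

Midpoints: 22.5, 27.5, 32.5, 37.5, 42.5
Σfm = 15×22.5 + 21×27.5 + 12×32.5 + 10×37.5 + 12×42.5 = 2190
n = Σf = 70
Mean = 2190 / 70 = 31.2857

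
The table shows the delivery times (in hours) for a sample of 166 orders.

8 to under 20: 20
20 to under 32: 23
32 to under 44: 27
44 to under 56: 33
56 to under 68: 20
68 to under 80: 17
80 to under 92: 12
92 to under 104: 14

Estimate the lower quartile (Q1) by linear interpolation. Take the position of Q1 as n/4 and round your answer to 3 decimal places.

31.217

Cumulative frequencies: 20, 43, 70, 103, 123, 140, 152, 166
n = 166; position = n/4 = 41.5.
This falls in the class 20 to under 32: L = 20, F = 20, f = 23, h = 12.
Lower quartile ≈ 20 + ((41.5 − 20) / 23) × 12 = 31.2174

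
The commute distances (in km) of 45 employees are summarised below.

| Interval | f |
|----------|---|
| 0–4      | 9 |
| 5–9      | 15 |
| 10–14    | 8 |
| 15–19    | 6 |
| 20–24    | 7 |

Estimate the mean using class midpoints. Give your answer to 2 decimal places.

10.56

Midpoints: 2, 7, 12, 17, 22
Σfm = 9×2 + 15×7 + 8×12 + 6×17 + 7×22 = 475
n = Σf = 45
Mean = 475 / 45 = 10.5556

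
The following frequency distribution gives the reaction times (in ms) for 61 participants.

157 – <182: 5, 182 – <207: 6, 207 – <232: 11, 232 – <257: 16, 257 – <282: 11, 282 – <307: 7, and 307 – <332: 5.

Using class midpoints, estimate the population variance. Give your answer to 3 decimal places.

1679.656

Midpoints: 169.5, 194.5, 219.5, 244.5, 269.5, 294.5, 319.5
n = 61, Σfm = 14964.5, mean = 245.3197
Σfm² = 3773545.25
Σf(m − x̄)² = Σfm² − (Σfm)²/n = 3773545.25 − 14964.5²/61 = 102459.0164
Population variance = 102459.0164 / 61 = 1679.6560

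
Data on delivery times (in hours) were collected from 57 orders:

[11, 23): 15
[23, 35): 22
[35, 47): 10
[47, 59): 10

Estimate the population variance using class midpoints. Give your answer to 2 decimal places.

Midpoints: 17, 29, 41, 53
n = 57, Σfm = 1833, mean = 32.1579
Σfm² = 67737
Σf(m − x̄)² = Σfm² − (Σfm)²/n = 67737 − 1833²/57 = 8791.5789
Population variance = 8791.5789 / 57 = 154.2382

154.24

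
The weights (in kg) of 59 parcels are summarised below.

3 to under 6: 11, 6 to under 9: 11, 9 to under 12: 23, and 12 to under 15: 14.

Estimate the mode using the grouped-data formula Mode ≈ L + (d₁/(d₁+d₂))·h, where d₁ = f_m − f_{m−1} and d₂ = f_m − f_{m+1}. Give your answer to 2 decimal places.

Modal class: 9 to under 12 (highest frequency 23).
d₁ = 23 − 11 = 12, d₂ = 23 − 14 = 9
Mode ≈ 9 + (12/(12+9)) × 3 = 9 + 1.7143 = 10.7143

10.71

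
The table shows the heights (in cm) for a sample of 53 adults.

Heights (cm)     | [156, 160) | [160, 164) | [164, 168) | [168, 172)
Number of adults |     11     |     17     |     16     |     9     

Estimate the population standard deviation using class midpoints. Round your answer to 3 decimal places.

Midpoints: 158, 162, 166, 170
n = 53, Σfm = 8678, mean = 163.7358
Σfm² = 1421748
Σf(m − x̄)² = Σfm² − (Σfm)²/n = 1421748 − 8678²/53 = 848.3019
Population variance = 848.3019 / 53 = 16.0057
Standard deviation = √16.0057 = 4.0007

4.001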